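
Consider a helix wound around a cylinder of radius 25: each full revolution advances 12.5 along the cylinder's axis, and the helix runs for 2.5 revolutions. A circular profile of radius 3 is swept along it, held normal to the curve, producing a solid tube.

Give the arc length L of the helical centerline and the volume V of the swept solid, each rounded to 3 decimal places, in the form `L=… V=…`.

2πR = 2π·25 = 157.079633
per-turn = √(157.079633² + 12.5²) = √(24674.0110 + 156.25) = √24830.2610 = 157.576207
L = 2.5 × 157.576207 = 393.940517
V = π·3² × L = 28.274334 × 393.940517 = 11138.405719

L=393.941 V=11138.406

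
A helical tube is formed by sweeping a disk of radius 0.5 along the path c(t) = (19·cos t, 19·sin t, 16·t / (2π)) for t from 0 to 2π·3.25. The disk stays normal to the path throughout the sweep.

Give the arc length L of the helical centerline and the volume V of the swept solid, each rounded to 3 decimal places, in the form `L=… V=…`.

L=391.456 V=307.449

2πR = 2π·19 = 119.380521
per-turn = √(119.380521² + 16²) = √(14251.7088 + 256) = √14507.7088 = 120.447950
L = 3.25 × 120.447950 = 391.455839
V = π·0.5² × L = 0.785398 × 391.455839 = 307.448697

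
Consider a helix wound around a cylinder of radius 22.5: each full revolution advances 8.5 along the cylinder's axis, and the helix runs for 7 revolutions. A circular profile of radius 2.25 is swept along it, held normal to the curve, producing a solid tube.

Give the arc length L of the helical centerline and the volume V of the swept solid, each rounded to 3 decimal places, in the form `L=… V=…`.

2πR = 2π·22.5 = 141.371669
per-turn = √(141.371669² + 8.5²) = √(19985.9489 + 72.25) = √20058.1989 = 141.626971
L = 7 × 141.626971 = 991.388797
V = π·2.25² × L = 15.904313 × 991.388797 = 15767.357542

L=991.389 V=15767.358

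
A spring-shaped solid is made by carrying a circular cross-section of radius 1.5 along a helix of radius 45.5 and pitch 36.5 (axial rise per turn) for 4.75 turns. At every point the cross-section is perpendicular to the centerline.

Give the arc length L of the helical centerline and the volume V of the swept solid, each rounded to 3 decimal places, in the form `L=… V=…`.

L=1368.976 V=9676.724

2πR = 2π·45.5 = 285.884931
per-turn = √(285.884931² + 36.5²) = √(81730.1940 + 1332.25) = √83062.4440 = 288.205559
L = 4.75 × 288.205559 = 1368.976404
V = π·1.5² × L = 7.068583 × 1368.976404 = 9676.723979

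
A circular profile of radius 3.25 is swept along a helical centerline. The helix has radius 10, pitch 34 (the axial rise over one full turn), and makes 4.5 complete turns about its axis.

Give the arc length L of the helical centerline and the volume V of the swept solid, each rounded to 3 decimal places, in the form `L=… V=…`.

L=321.485 V=10667.870

2πR = 2π·10 = 62.831853
per-turn = √(62.831853² + 34²) = √(3947.8418 + 1156) = √5103.8418 = 71.441177
L = 4.5 × 71.441177 = 321.485296
V = π·3.25² × L = 33.183072 × 321.485296 = 10667.869859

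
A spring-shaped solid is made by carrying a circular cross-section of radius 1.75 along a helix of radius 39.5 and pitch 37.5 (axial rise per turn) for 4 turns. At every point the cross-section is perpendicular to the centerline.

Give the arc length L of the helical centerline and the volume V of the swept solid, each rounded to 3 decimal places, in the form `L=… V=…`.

L=1004.012 V=9659.723

2πR = 2π·39.5 = 248.185820
per-turn = √(248.185820² + 37.5²) = √(61596.2011 + 1406.25) = √63002.4511 = 251.002891
L = 4 × 251.002891 = 1004.011562
V = π·1.75² × L = 9.621128 × 1004.011562 = 9659.723253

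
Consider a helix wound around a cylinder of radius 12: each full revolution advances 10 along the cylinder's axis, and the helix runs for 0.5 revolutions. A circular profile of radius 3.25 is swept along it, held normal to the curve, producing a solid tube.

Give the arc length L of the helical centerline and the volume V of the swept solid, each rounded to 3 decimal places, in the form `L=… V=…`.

2πR = 2π·12 = 75.398224
per-turn = √(75.398224² + 10²) = √(5684.8921 + 100) = √5784.8921 = 76.058478
L = 0.5 × 76.058478 = 38.029239
V = π·3.25² × L = 33.183072 × 38.029239 = 1261.926998

L=38.029 V=1261.927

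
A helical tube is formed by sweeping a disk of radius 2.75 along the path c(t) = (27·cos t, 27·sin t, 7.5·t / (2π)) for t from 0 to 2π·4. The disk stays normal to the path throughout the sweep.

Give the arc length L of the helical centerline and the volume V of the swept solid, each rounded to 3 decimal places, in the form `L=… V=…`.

L=679.247 V=16137.746

2πR = 2π·27 = 169.646003
per-turn = √(169.646003² + 7.5²) = √(28779.7664 + 56.25) = √28836.0164 = 169.811709
L = 4 × 169.811709 = 679.246835
V = π·2.75² × L = 23.758294 × 679.246835 = 16137.746307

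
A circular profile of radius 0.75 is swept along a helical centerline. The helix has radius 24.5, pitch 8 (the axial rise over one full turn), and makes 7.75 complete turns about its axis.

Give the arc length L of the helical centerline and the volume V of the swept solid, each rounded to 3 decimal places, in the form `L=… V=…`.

2πR = 2π·24.5 = 153.938040
per-turn = √(153.938040² + 8²) = √(23696.9202 + 64) = √23760.9202 = 154.145776
L = 7.75 × 154.145776 = 1194.629762
V = π·0.75² × L = 1.767146 × 1194.629762 = 2111.085047

L=1194.630 V=2111.085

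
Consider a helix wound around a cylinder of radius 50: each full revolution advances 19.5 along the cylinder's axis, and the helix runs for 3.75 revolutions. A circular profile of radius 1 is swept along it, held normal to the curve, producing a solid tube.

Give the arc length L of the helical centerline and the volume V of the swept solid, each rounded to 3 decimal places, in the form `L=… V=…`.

2πR = 2π·50 = 314.159265
per-turn = √(314.159265² + 19.5²) = √(98696.0440 + 380.25) = √99076.2940 = 314.763870
L = 3.75 × 314.763870 = 1180.364513
V = π·1² × L = 3.141593 × 1180.364513 = 3708.224484

L=1180.365 V=3708.224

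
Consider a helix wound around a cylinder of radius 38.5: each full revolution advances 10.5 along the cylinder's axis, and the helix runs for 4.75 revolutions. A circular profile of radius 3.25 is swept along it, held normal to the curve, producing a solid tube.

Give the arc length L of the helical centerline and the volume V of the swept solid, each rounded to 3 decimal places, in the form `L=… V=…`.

2πR = 2π·38.5 = 241.902634
per-turn = √(241.902634² + 10.5²) = √(58516.8845 + 110.25) = √58627.1345 = 242.130408
L = 4.75 × 242.130408 = 1150.119438
V = π·3.25² × L = 33.183072 × 1150.119438 = 38164.496589

L=1150.119 V=38164.497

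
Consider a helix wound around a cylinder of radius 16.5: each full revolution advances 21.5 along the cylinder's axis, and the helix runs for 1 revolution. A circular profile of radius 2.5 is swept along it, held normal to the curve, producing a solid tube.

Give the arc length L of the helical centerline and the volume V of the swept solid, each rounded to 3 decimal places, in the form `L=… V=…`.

L=105.878 V=2078.919

2πR = 2π·16.5 = 103.672558
per-turn = √(103.672558² + 21.5²) = √(10747.9992 + 462.25) = √11210.2492 = 105.878464
L = 1 × 105.878464 = 105.878464
V = π·2.5² × L = 19.634954 × 105.878464 = 2078.918784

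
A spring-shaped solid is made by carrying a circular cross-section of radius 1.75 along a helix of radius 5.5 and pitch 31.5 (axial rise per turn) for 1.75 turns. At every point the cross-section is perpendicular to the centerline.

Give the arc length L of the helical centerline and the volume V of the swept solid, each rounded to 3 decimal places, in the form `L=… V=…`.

2πR = 2π·5.5 = 34.557519
per-turn = √(34.557519² + 31.5²) = √(1194.2221 + 992.25) = √2186.4721 = 46.759728
L = 1.75 × 46.759728 = 81.829523
V = π·1.75² × L = 9.621128 × 81.829523 = 787.292278

L=81.830 V=787.292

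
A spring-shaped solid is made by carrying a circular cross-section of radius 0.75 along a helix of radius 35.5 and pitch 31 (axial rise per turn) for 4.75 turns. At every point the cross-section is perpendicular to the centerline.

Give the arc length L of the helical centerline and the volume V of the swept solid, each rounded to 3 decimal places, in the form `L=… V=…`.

2πR = 2π·35.5 = 223.053078
per-turn = √(223.053078² + 31²) = √(49752.6758 + 961) = √50713.6758 = 225.196971
L = 4.75 × 225.196971 = 1069.685613
V = π·0.75² × L = 1.767146 × 1069.685613 = 1890.290510

L=1069.686 V=1890.291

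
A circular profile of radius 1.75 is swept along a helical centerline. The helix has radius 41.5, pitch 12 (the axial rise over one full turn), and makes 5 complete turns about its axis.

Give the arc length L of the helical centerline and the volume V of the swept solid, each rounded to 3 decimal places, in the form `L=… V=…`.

L=1305.141 V=12556.926

2πR = 2π·41.5 = 260.752190
per-turn = √(260.752190² + 12²) = √(67991.7047 + 144) = √68135.7047 = 261.028168
L = 5 × 261.028168 = 1305.140842
V = π·1.75² × L = 9.621128 × 1305.140842 = 12556.926450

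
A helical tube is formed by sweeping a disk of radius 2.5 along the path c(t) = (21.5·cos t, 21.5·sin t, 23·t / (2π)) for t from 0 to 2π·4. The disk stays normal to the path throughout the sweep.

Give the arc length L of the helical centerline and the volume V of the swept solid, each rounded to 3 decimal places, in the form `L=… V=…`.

L=548.130 V=10762.505

2πR = 2π·21.5 = 135.088484
per-turn = √(135.088484² + 23²) = √(18248.8985 + 529) = √18777.8985 = 137.032473
L = 4 × 137.032473 = 548.129890
V = π·2.5² × L = 19.634954 × 548.129890 = 10762.505228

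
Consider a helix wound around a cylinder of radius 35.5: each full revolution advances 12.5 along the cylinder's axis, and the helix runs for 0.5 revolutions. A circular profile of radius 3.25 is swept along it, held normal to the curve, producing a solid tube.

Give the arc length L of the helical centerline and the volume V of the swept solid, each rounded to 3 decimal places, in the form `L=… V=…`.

2πR = 2π·35.5 = 223.053078
per-turn = √(223.053078² + 12.5²) = √(49752.6758 + 156.25) = √49908.9258 = 223.403057
L = 0.5 × 223.403057 = 111.701528
V = π·3.25² × L = 33.183072 × 111.701528 = 3706.599904

L=111.702 V=3706.600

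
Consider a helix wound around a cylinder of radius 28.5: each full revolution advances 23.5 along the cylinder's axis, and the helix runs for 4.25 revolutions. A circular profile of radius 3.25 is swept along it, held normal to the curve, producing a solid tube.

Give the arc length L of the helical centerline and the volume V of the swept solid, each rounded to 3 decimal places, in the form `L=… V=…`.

L=767.576 V=25470.540

2πR = 2π·28.5 = 179.070781
per-turn = √(179.070781² + 23.5²) = √(32066.3447 + 552.25) = √32618.5947 = 180.606187
L = 4.25 × 180.606187 = 767.576294
V = π·3.25² × L = 33.183072 × 767.576294 = 25470.539731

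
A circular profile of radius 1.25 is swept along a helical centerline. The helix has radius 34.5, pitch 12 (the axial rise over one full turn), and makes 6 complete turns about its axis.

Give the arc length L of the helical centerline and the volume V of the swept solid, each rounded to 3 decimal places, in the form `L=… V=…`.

L=1302.611 V=6394.175

2πR = 2π·34.5 = 216.769893
per-turn = √(216.769893² + 12²) = √(46989.1866 + 144) = √47133.1866 = 217.101788
L = 6 × 217.101788 = 1302.610731
V = π·1.25² × L = 4.908739 × 1302.610731 = 6394.175472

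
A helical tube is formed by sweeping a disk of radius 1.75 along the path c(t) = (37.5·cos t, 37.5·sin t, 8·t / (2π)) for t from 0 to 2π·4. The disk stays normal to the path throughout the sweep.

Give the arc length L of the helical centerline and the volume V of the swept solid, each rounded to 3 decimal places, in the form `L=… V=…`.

L=943.021 V=9072.924

2πR = 2π·37.5 = 235.619449
per-turn = √(235.619449² + 8²) = √(55516.5248 + 64) = √55580.5248 = 235.755222
L = 4 × 235.755222 = 943.020888
V = π·1.75² × L = 9.621128 × 943.020888 = 9072.924205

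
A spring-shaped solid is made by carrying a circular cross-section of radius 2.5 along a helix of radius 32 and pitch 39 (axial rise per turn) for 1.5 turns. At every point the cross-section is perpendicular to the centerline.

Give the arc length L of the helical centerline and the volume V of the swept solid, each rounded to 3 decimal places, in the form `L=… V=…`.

L=307.214 V=6032.135

2πR = 2π·32 = 201.061930
per-turn = √(201.061930² + 39²) = √(40425.8996 + 1521) = √41946.8996 = 204.809423
L = 1.5 × 204.809423 = 307.214134
V = π·2.5² × L = 19.634954 × 307.214134 = 6032.135416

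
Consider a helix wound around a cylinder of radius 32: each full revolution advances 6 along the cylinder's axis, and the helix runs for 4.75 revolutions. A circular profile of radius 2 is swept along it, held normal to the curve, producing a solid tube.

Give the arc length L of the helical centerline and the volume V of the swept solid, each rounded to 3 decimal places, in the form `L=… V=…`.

2πR = 2π·32 = 201.061930
per-turn = √(201.061930² + 6²) = √(40425.8996 + 36) = √40461.8996 = 201.151435
L = 4.75 × 201.151435 = 955.469314
V = π·2² × L = 12.566371 × 955.469314 = 12006.781513

L=955.469 V=12006.782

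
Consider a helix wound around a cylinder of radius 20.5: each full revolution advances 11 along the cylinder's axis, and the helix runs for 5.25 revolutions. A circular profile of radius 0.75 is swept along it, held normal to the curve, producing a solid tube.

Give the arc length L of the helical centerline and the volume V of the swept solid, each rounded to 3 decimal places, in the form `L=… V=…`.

2πR = 2π·20.5 = 128.805299
per-turn = √(128.805299² + 11²) = √(16590.8050 + 121) = √16711.8050 = 129.274147
L = 5.25 × 129.274147 = 678.689270
V = π·0.75² × L = 1.767146 × 678.689270 = 1199.342939

L=678.689 V=1199.343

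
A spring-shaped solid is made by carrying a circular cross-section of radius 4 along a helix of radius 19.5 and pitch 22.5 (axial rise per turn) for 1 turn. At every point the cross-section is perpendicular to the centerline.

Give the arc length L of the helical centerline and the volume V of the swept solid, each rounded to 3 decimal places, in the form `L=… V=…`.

L=124.571 V=6261.618

2πR = 2π·19.5 = 122.522113
per-turn = √(122.522113² + 22.5²) = √(15011.6683 + 506.25) = √15517.9183 = 124.570937
L = 1 × 124.570937 = 124.570937
V = π·4² × L = 50.265482 × 124.570937 = 6261.618238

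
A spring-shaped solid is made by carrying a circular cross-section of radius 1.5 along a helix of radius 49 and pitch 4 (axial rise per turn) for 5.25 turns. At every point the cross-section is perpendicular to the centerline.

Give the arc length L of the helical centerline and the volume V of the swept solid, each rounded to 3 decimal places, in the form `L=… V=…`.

L=1616.486 V=11426.265

2πR = 2π·49 = 307.876080
per-turn = √(307.876080² + 4²) = √(94787.6807 + 16) = √94803.6807 = 307.902063
L = 5.25 × 307.902063 = 1616.485833
V = π·1.5² × L = 7.068583 × 1616.485833 = 11426.265040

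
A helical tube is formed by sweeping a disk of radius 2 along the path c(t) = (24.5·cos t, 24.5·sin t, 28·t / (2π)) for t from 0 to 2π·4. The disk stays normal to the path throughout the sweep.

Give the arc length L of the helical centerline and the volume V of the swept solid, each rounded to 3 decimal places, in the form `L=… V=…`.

L=625.855 V=7864.728

2πR = 2π·24.5 = 153.938040
per-turn = √(153.938040² + 28²) = √(23696.9202 + 784) = √24480.9202 = 156.463798
L = 4 × 156.463798 = 625.855193
V = π·2² × L = 12.566371 × 625.855193 = 7864.728307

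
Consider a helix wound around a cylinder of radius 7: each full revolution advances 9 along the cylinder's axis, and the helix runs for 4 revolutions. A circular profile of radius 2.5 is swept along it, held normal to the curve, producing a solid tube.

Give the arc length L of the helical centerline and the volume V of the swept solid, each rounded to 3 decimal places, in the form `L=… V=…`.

2πR = 2π·7 = 43.982297
per-turn = √(43.982297² + 9²) = √(1934.4425 + 81) = √2015.4425 = 44.893680
L = 4 × 44.893680 = 179.574718
V = π·2.5² × L = 19.634954 × 179.574718 = 3525.941346

L=179.575 V=3525.941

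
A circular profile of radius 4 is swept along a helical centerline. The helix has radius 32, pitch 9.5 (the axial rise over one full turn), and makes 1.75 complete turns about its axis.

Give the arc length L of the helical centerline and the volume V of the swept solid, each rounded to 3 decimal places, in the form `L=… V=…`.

2πR = 2π·32 = 201.061930
per-turn = √(201.061930² + 9.5²) = √(40425.8996 + 90.25) = √40516.1496 = 201.286238
L = 1.75 × 201.286238 = 352.250917
V = π·4² × L = 50.265482 × 352.250917 = 17706.062268

L=352.251 V=17706.062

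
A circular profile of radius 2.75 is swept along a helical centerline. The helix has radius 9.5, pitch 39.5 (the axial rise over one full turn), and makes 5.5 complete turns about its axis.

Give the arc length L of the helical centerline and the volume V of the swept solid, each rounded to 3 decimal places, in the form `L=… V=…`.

2πR = 2π·9.5 = 59.690260
per-turn = √(59.690260² + 39.5²) = √(3562.9272 + 1560.25) = √5123.1772 = 71.576373
L = 5.5 × 71.576373 = 393.670052
V = π·2.75² × L = 23.758294 × 393.670052 = 9352.929012

L=393.670 V=9352.929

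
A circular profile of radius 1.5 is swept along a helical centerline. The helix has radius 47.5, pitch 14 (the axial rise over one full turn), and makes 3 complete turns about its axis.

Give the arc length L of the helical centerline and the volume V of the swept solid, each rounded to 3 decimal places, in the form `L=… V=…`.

2πR = 2π·47.5 = 298.451302
per-turn = √(298.451302² + 14²) = √(89073.1797 + 196) = √89269.1797 = 298.779483
L = 3 × 298.779483 = 896.338450
V = π·1.5² × L = 7.068583 × 896.338450 = 6335.843154

L=896.338 V=6335.843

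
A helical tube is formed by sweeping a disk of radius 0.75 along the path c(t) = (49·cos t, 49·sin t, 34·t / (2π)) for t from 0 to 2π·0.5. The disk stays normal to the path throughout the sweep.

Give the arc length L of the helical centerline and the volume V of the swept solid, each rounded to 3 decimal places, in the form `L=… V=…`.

L=154.874 V=273.685

2πR = 2π·49 = 307.876080
per-turn = √(307.876080² + 34²) = √(94787.6807 + 1156) = √95943.6807 = 309.747769
L = 0.5 × 309.747769 = 154.873885
V = π·0.75² × L = 1.767146 × 154.873885 = 273.684745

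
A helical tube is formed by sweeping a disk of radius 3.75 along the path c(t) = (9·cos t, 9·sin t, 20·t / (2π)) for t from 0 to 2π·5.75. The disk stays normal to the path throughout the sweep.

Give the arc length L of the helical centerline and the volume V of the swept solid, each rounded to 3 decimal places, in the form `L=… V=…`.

L=344.892 V=15236.873

2πR = 2π·9 = 56.548668
per-turn = √(56.548668² + 20²) = √(3197.7518 + 400) = √3597.7518 = 59.981262
L = 5.75 × 59.981262 = 344.892258
V = π·3.75² × L = 44.178647 × 344.892258 = 15236.873220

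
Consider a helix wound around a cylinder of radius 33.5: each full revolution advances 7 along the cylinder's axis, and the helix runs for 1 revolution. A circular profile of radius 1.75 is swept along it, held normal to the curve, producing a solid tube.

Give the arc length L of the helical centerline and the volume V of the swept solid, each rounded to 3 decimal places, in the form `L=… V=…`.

2πR = 2π·33.5 = 210.486708
per-turn = √(210.486708² + 7²) = √(44304.6542 + 49) = √44353.6542 = 210.603073
L = 1 × 210.603073 = 210.603073
V = π·1.75² × L = 9.621128 × 210.603073 = 2026.239013

L=210.603 V=2026.239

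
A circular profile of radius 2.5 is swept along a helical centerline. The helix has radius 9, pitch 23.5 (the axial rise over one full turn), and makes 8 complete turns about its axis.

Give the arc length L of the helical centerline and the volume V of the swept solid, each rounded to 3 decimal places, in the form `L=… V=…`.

2πR = 2π·9 = 56.548668
per-turn = √(56.548668² + 23.5²) = √(3197.7518 + 552.25) = √3750.0018 = 61.237258
L = 8 × 61.237258 = 489.898068
V = π·2.5² × L = 19.634954 × 489.898068 = 9619.126068

L=489.898 V=9619.126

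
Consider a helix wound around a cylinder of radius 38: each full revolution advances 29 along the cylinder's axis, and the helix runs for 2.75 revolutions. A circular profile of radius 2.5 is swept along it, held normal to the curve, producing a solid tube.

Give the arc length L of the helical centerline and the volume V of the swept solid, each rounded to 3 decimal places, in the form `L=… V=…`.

L=661.418 V=12986.919

2πR = 2π·38 = 238.761042
per-turn = √(238.761042² + 29²) = √(57006.8350 + 841) = √57847.8350 = 240.515769
L = 2.75 × 240.515769 = 661.418364
V = π·2.5² × L = 19.634954 × 661.418364 = 12986.919210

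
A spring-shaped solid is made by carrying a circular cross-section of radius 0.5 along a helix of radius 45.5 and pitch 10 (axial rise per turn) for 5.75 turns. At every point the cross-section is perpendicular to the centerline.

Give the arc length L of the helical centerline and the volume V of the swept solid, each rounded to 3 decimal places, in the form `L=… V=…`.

L=1644.844 V=1291.857

2πR = 2π·45.5 = 285.884931
per-turn = √(285.884931² + 10²) = √(81730.1940 + 100) = √81830.1940 = 286.059774
L = 5.75 × 286.059774 = 1644.843698
V = π·0.5² × L = 0.785398 × 1644.843698 = 1291.857219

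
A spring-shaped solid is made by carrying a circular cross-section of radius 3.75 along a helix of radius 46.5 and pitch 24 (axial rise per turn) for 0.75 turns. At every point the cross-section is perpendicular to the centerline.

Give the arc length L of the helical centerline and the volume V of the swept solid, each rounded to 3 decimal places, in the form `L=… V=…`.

2πR = 2π·46.5 = 292.168117
per-turn = √(292.168117² + 24²) = √(85362.2085 + 576) = √85938.2085 = 293.152193
L = 0.75 × 293.152193 = 219.864145
V = π·3.75² × L = 44.178647 × 219.864145 = 9713.300382

L=219.864 V=9713.300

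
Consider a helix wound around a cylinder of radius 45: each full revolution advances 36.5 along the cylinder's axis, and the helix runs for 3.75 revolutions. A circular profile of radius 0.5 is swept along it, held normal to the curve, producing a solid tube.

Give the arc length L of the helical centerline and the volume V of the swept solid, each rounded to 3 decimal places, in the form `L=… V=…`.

L=1069.086 V=839.658

2πR = 2π·45 = 282.743339
per-turn = √(282.743339² + 36.5²) = √(79943.7956 + 1332.25) = √81276.0456 = 285.089540
L = 3.75 × 285.089540 = 1069.085774
V = π·0.5² × L = 0.785398 × 1069.085774 = 839.658003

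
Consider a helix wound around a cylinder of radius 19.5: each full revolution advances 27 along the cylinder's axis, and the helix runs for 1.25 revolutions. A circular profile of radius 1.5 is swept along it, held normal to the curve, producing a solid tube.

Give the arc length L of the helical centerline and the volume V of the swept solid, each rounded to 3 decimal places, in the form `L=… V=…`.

L=156.827 V=1108.547

2πR = 2π·19.5 = 122.522113
per-turn = √(122.522113² + 27²) = √(15011.6683 + 729) = √15740.6683 = 125.461820
L = 1.25 × 125.461820 = 156.827275
V = π·1.5² × L = 7.068583 × 156.827275 = 1108.546684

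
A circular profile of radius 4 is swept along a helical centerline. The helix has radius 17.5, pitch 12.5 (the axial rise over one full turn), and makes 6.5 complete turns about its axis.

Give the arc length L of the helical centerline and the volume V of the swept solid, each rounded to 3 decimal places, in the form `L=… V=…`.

L=719.316 V=36156.758

2πR = 2π·17.5 = 109.955743
per-turn = √(109.955743² + 12.5²) = √(12090.2654 + 156.25) = √12246.5154 = 110.663975
L = 6.5 × 110.663975 = 719.315838
V = π·4² × L = 50.265482 × 719.315838 = 36156.757653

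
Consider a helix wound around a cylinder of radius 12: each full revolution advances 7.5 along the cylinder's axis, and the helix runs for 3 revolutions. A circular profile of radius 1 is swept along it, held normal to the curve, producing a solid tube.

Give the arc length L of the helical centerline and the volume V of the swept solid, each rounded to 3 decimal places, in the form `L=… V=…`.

L=227.311 V=714.118

2πR = 2π·12 = 75.398224
per-turn = √(75.398224² + 7.5²) = √(5684.8921 + 56.25) = √5741.1421 = 75.770325
L = 3 × 75.770325 = 227.310975
V = π·1² × L = 3.141593 × 227.310975 = 714.118488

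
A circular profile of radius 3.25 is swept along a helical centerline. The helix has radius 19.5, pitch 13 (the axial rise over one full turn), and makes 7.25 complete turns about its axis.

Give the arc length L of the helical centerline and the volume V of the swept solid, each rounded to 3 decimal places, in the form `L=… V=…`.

L=893.271 V=29641.491

2πR = 2π·19.5 = 122.522113
per-turn = √(122.522113² + 13²) = √(15011.6683 + 169) = √15180.6683 = 123.209855
L = 7.25 × 123.209855 = 893.271447
V = π·3.25² × L = 33.183072 × 893.271447 = 29641.491087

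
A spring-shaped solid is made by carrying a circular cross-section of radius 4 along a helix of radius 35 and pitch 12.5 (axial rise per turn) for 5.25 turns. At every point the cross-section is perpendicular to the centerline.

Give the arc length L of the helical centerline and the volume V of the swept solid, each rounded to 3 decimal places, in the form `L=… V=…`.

L=1156.399 V=58126.948

2πR = 2π·35 = 219.911486
per-turn = √(219.911486² + 12.5²) = √(48361.0616 + 156.25) = √48517.3116 = 220.266456
L = 5.25 × 220.266456 = 1156.398893
V = π·4² × L = 50.265482 × 1156.398893 = 58126.948276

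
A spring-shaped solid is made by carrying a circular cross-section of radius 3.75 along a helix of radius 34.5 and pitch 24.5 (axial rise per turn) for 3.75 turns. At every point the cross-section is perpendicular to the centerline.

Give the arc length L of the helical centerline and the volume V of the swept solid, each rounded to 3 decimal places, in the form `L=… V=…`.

L=818.063 V=36140.899

2πR = 2π·34.5 = 216.769893
per-turn = √(216.769893² + 24.5²) = √(46989.1866 + 600.25) = √47589.4366 = 218.150032
L = 3.75 × 218.150032 = 818.062621
V = π·3.75² × L = 44.178647 × 818.062621 = 36140.899495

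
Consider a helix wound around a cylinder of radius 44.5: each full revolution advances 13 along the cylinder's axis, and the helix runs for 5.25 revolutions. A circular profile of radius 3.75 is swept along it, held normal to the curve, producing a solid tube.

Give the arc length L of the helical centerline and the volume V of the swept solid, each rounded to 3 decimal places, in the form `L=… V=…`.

L=1469.495 V=64920.298

2πR = 2π·44.5 = 279.601746
per-turn = √(279.601746² + 13²) = √(78177.1365 + 169) = √78346.1365 = 279.903799
L = 5.25 × 279.903799 = 1469.494943
V = π·3.75² × L = 44.178647 × 1469.494943 = 64920.297882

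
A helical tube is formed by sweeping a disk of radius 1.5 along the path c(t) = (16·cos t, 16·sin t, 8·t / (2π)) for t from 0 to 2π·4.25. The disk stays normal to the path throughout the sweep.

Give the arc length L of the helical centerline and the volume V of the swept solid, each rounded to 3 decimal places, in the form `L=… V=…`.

2πR = 2π·16 = 100.530965
per-turn = √(100.530965² + 8²) = √(10106.4749 + 64) = √10170.4749 = 100.848772
L = 4.25 × 100.848772 = 428.607283
V = π·1.5² × L = 7.068583 × 428.607283 = 3029.646356

L=428.607 V=3029.646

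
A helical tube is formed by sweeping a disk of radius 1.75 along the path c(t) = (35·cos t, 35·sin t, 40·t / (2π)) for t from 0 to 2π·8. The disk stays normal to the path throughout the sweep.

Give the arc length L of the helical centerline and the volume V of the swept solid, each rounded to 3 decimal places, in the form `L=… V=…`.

L=1788.158 V=17204.093

2πR = 2π·35 = 219.911486
per-turn = √(219.911486² + 40²) = √(48361.0616 + 1600) = √49961.0616 = 223.519712
L = 8 × 223.519712 = 1788.157694
V = π·1.75² × L = 9.621128 × 1788.157694 = 17204.093171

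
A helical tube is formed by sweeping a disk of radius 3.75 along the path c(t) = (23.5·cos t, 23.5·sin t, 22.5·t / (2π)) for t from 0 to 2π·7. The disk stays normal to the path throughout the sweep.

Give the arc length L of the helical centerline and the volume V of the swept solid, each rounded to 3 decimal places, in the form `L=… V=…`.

L=1045.515 V=46189.448

2πR = 2π·23.5 = 147.654855
per-turn = √(147.654855² + 22.5²) = √(21801.9561 + 506.25) = √22308.2061 = 149.359319
L = 7 × 149.359319 = 1045.515232
V = π·3.75² × L = 44.178647 × 1045.515232 = 46189.448037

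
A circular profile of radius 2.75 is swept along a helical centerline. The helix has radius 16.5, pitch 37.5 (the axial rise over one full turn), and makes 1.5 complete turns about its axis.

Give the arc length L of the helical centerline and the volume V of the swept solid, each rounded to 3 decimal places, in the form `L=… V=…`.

2πR = 2π·16.5 = 103.672558
per-turn = √(103.672558² + 37.5²) = √(10747.9992 + 1406.25) = √12154.2492 = 110.246311
L = 1.5 × 110.246311 = 165.369467
V = π·2.75² × L = 23.758294 × 165.369467 = 3928.896494

L=165.369 V=3928.896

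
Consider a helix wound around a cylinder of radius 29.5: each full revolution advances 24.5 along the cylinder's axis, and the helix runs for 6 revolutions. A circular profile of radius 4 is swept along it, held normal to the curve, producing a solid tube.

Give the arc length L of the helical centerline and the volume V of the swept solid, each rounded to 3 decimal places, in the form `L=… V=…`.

L=1121.797 V=56387.664

2πR = 2π·29.5 = 185.353967
per-turn = √(185.353967² + 24.5²) = √(34356.0929 + 600.25) = √34956.3429 = 186.966154
L = 6 × 186.966154 = 1121.796927
V = π·4² × L = 50.265482 × 1121.796927 = 56387.663748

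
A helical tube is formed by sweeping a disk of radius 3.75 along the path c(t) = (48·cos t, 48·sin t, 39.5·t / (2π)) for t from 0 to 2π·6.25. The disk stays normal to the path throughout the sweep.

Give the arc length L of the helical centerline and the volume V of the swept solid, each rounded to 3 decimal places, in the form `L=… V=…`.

L=1901.054 V=83985.976

2πR = 2π·48 = 301.592895
per-turn = √(301.592895² + 39.5²) = √(90958.2742 + 1560.25) = √92518.5242 = 304.168579
L = 6.25 × 304.168579 = 1901.053616
V = π·3.75² × L = 44.178647 × 1901.053616 = 83985.976032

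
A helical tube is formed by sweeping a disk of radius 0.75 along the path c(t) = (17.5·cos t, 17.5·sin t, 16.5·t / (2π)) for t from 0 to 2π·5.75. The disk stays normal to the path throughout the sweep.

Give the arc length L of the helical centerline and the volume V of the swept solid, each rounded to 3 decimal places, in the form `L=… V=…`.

2πR = 2π·17.5 = 109.955743
per-turn = √(109.955743² + 16.5²) = √(12090.2654 + 272.25) = √12362.5154 = 111.186849
L = 5.75 × 111.186849 = 639.324382
V = π·0.75² × L = 1.767146 × 639.324382 = 1129.779439

L=639.324 V=1129.779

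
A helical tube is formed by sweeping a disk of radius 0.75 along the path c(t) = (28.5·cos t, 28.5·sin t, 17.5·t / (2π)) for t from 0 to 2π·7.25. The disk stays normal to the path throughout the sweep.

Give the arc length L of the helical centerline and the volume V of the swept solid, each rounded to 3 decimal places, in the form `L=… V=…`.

L=1304.448 V=2305.150

2πR = 2π·28.5 = 179.070781
per-turn = √(179.070781² + 17.5²) = √(32066.3447 + 306.25) = √32372.5947 = 179.923858
L = 7.25 × 179.923858 = 1304.447971
V = π·0.75² × L = 1.767146 × 1304.447971 = 2305.149841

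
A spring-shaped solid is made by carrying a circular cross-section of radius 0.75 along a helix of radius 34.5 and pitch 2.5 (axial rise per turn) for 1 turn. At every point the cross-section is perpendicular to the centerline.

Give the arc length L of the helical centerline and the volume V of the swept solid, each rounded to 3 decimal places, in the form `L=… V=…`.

2πR = 2π·34.5 = 216.769893
per-turn = √(216.769893² + 2.5²) = √(46989.1866 + 6.25) = √46995.4366 = 216.784309
L = 1 × 216.784309 = 216.784309
V = π·0.75² × L = 1.767146 × 216.784309 = 383.089496

L=216.784 V=383.089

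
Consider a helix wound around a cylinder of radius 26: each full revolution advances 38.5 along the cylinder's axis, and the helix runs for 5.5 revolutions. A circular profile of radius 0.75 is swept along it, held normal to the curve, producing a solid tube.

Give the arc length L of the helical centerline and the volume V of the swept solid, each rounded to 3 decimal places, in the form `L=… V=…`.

2πR = 2π·26 = 163.362818
per-turn = √(163.362818² + 38.5²) = √(26687.4103 + 1482.25) = √28169.6603 = 167.838197
L = 5.5 × 167.838197 = 923.110082
V = π·0.75² × L = 1.767146 × 923.110082 = 1631.270167

L=923.110 V=1631.270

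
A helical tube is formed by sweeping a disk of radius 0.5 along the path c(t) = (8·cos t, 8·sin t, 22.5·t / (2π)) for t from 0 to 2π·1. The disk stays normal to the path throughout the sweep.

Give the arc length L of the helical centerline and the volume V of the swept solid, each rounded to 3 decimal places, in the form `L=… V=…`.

L=55.071 V=43.253

2πR = 2π·8 = 50.265482
per-turn = √(50.265482² + 22.5²) = √(2526.6187 + 506.25) = √3032.8687 = 55.071487
L = 1 × 55.071487 = 55.071487
V = π·0.5² × L = 0.785398 × 55.071487 = 43.253045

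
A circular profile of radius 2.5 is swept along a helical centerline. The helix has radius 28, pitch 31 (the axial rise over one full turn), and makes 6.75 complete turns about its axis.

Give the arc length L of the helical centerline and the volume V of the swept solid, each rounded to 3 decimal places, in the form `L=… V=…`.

L=1205.817 V=23676.157

2πR = 2π·28 = 175.929189
per-turn = √(175.929189² + 31²) = √(30951.0794 + 961) = √31912.0794 = 178.639524
L = 6.75 × 178.639524 = 1205.816784
V = π·2.5² × L = 19.634954 × 1205.816784 = 23676.157198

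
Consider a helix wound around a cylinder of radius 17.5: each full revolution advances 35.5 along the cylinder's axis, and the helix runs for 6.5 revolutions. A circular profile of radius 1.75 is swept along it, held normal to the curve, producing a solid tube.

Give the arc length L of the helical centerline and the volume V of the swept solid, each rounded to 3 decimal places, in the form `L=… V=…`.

L=751.039 V=7225.840

2πR = 2π·17.5 = 109.955743
per-turn = √(109.955743² + 35.5²) = √(12090.2654 + 1260.25) = √13350.5154 = 115.544430
L = 6.5 × 115.544430 = 751.038797
V = π·1.75² × L = 9.621128 × 751.038797 = 7225.840029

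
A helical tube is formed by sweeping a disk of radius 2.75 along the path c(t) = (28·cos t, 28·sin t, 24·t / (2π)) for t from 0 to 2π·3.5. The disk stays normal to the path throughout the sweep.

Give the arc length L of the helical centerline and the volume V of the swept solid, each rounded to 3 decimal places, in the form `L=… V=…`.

L=621.455 V=14764.719

2πR = 2π·28 = 175.929189
per-turn = √(175.929189² + 24²) = √(30951.0794 + 576) = √31527.0794 = 177.558665
L = 3.5 × 177.558665 = 621.455326
V = π·2.75² × L = 23.758294 × 621.455326 = 14764.718627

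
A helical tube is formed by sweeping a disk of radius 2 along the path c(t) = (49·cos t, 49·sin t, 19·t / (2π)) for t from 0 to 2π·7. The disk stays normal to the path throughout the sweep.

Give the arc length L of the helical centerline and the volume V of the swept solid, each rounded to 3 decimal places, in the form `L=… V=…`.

L=2159.233 V=27133.717

2πR = 2π·49 = 307.876080
per-turn = √(307.876080² + 19²) = √(94787.6807 + 361) = √95148.6807 = 308.461798
L = 7 × 308.461798 = 2159.232584
V = π·2² × L = 12.566371 × 2159.232584 = 27133.716896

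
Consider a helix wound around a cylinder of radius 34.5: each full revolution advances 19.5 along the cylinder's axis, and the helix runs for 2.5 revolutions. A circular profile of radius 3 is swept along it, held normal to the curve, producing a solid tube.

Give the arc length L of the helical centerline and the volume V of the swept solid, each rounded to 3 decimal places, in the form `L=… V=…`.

2πR = 2π·34.5 = 216.769893
per-turn = √(216.769893² + 19.5²) = √(46989.1866 + 380.25) = √47369.4366 = 217.645208
L = 2.5 × 217.645208 = 544.113020
V = π·3² × L = 28.274334 × 544.113020 = 15384.433195

L=544.113 V=15384.433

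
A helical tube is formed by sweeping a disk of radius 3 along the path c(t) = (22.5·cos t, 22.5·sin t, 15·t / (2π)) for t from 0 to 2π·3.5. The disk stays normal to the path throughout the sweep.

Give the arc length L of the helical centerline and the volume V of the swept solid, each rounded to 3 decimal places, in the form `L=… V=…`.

L=497.578 V=14068.694

2πR = 2π·22.5 = 141.371669
per-turn = √(141.371669² + 15²) = √(19985.9489 + 225) = √20210.9489 = 142.165217
L = 3.5 × 142.165217 = 497.578259
V = π·3² × L = 28.274334 × 497.578259 = 14068.693837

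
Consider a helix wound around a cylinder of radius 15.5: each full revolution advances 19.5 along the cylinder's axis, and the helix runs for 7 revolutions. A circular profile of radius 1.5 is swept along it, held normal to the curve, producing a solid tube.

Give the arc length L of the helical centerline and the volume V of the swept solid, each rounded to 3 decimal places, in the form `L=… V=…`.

2πR = 2π·15.5 = 97.389372
per-turn = √(97.389372² + 19.5²) = √(9484.6898 + 380.25) = √9864.9398 = 99.322403
L = 7 × 99.322403 = 695.256824
V = π·1.5² × L = 7.068583 × 695.256824 = 4914.480896

L=695.257 V=4914.481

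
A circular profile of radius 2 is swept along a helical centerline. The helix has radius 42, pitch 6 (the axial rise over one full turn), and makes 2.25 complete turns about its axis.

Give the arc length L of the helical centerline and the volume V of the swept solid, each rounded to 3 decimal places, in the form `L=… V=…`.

2πR = 2π·42 = 263.893783
per-turn = √(263.893783² + 6²) = √(69639.9287 + 36) = √69675.9287 = 263.961983
L = 2.25 × 263.961983 = 593.914463
V = π·2² × L = 12.566371 × 593.914463 = 7463.349249

L=593.914 V=7463.349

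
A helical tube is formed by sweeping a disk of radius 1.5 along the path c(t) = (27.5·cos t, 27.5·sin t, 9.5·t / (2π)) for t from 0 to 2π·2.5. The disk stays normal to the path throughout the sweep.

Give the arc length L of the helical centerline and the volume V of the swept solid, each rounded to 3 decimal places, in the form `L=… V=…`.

L=432.621 V=3058.020

2πR = 2π·27.5 = 172.787596
per-turn = √(172.787596² + 9.5²) = √(29855.5533 + 90.25) = √29945.8033 = 173.048558
L = 2.5 × 173.048558 = 432.621394
V = π·1.5² × L = 7.068583 × 432.621394 = 3058.020436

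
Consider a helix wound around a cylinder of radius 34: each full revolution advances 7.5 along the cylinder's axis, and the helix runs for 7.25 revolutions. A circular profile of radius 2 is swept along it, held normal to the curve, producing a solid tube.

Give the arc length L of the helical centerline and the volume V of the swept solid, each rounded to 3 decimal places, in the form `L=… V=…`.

L=1549.759 V=19474.851

2πR = 2π·34 = 213.628300
per-turn = √(213.628300² + 7.5²) = √(45637.0508 + 56.25) = √45693.3008 = 213.759914
L = 7.25 × 213.759914 = 1549.759375
V = π·2² × L = 12.566371 × 1549.759375 = 19474.850671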